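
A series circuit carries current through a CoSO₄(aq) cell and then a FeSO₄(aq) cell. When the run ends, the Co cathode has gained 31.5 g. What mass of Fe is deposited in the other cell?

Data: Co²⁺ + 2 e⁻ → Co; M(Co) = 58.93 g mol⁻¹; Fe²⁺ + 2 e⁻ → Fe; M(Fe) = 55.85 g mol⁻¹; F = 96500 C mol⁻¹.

n(Co) = 31.5 / 58.93 = 0.5345 mol.
Since Co²⁺ + 2 e⁻ → Co, n(e⁻) passed = 2 × 0.5345 = 1.069 mol.
Cells in series carry the same charge, so the same 1.069 mol of electrons passes through cell 2.
Fe²⁺ + 2 e⁻ → Fe, so n(Fe) = 1.069 / 2 = 0.5345 mol.
m(Fe) = 0.5345 × 55.85 = 29.9 g.

29.9 g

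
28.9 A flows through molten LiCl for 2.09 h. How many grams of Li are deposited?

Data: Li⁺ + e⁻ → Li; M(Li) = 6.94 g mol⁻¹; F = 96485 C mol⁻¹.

Q = I·t = 28.90 A × 7524.0 s = 217400 C.
n(e⁻) = Q/F = 217400 / 96485 = 2.254 mol.
Li⁺ + e⁻ → Li, so n(Li) = n(e⁻)/1 = 2.254 mol.
m = n·M = 2.254 × 6.94 = 15.6 g.

15.6 g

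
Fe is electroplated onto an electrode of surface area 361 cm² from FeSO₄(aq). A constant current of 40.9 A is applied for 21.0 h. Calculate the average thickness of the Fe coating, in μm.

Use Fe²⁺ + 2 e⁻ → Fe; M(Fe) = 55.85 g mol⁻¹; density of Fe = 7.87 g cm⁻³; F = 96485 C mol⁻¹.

3150 μm

Q = I·t = 40.90 × 75600 = 3092000 C; n(e⁻) = 32.05 mol.
n(Fe) = n(e⁻)/2 = 16.02 mol, so m = 16.02 × 55.85 = 894.9 g.
Volume = m/ρ = 894.9 / 7.87 = 113.7 cm³.
Thickness = V/A = 113.7 / 361 = 0.315 cm = 3150 μm.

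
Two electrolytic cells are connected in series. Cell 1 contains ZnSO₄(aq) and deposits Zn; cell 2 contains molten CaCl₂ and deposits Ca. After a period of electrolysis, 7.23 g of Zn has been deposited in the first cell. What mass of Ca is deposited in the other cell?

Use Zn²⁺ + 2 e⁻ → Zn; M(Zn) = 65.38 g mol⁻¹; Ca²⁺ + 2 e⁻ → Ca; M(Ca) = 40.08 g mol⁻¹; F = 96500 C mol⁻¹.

n(Zn) = 7.23 / 65.38 = 0.1106 mol.
Since Zn²⁺ + 2 e⁻ → Zn, n(e⁻) passed = 2 × 0.1106 = 0.2212 mol.
Cells in series carry the same charge, so the same 0.2212 mol of electrons passes through cell 2.
Ca²⁺ + 2 e⁻ → Ca, so n(Ca) = 0.2212 / 2 = 0.1106 mol.
m(Ca) = 0.1106 × 40.08 = 4.43 g.

4.43 g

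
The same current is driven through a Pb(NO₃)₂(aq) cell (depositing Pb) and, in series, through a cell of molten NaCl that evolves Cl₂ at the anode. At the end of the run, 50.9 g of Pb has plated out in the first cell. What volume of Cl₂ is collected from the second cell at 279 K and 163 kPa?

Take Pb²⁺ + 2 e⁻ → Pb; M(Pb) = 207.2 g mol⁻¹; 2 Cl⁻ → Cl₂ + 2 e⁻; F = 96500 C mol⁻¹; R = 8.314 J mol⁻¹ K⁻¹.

3.50 L

n(Pb) = 50.9 / 207.2 = 0.2457 mol, so n(e⁻) = 2 × 0.2457 = 0.4913 mol.
The cells are in series, so the same 0.4913 mol of electrons passes through the second cell.
2 Cl⁻ → Cl₂ + 2 e⁻ — 2 mol e⁻ per mol Cl₂, so n(Cl₂) = 0.4913/2 = 0.2457 mol.
V = nRT/P = (0.2457 × 8.314 × 279) / (163 × 10³) = 0.00350 m³ = 3.50 L.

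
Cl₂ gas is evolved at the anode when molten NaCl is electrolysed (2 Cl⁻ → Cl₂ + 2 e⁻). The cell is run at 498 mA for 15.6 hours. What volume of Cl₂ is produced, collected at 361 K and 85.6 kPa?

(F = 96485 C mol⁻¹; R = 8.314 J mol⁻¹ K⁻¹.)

Q = I·t = 0.4980 A × 56160 s = 27970 C.
n(e⁻) = Q/F = 27970 / 96485 = 0.2899 mol.
2 electrons are transferred per Cl₂ molecule, so n(Cl₂) = 0.2899 / 2 = 0.1449 mol.
V = nRT/P = (0.1449 × 8.314 × 361) / (85.6 × 10³ Pa) = 0.00508 m³ = 5.08 L.

5.08 L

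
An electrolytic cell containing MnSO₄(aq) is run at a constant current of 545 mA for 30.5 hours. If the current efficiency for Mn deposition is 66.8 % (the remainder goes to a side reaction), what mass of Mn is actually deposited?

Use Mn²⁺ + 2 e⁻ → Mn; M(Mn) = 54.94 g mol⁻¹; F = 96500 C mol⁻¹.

Q = I·t = 0.5450 × 109800 = 59840 C.
n(e⁻) = 59840/96500 = 0.6201 mol; theoretically n(Mn) = 0.6201/2 = 0.3101 mol, m_theo = 17.03 g.
At 66.8 % efficiency, m_actual = 0.668 × 17.03 = 11.4 g.

11.4 g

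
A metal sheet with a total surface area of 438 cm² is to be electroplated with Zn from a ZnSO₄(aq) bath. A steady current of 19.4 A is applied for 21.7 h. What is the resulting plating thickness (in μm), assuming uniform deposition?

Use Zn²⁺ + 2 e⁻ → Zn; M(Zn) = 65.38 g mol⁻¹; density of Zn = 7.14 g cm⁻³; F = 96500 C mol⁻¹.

Q = I·t = 19.40 × 78120 = 1516000 C; n(e⁻) = 15.70 mol.
n(Zn) = n(e⁻)/2 = 7.852 mol, so m = 7.852 × 65.38 = 513.4 g.
Volume = m/ρ = 513.4 / 7.14 = 71.90 cm³.
Thickness = V/A = 71.90 / 438 = 0.164 cm = 1640 μm.

1640 μm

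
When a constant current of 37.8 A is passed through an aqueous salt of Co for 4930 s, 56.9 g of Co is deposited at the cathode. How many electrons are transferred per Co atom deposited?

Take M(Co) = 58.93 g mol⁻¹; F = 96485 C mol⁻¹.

2

Q = I·t = 37.80 A × 4930.0 s = 186400 C, so n(e⁻) = 186400/96485 = 1.931 mol.
n(Co) deposited = 56.9 / 58.93 = 0.9656 mol.
Electrons per atom = n(e⁻)/n(Co) = 1.931 / 0.9656 = 2.00 ≈ 2, so the ion is Co²⁺.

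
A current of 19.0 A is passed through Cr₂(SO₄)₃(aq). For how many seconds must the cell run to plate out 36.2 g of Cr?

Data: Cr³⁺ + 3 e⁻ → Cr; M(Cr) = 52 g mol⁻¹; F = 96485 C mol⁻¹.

10600 s

n(Cr) = m/M = 36.2 / 52 = 0.6962 mol.
Each Cr atom requires 3 electrons, so n(e⁻) = 3 × 0.6962 = 2.088 mol.
Q = n(e⁻)·F = 2.088 × 96485 = 201500 C.
t = Q/I = 201500 / 19.00 A = 10610 s.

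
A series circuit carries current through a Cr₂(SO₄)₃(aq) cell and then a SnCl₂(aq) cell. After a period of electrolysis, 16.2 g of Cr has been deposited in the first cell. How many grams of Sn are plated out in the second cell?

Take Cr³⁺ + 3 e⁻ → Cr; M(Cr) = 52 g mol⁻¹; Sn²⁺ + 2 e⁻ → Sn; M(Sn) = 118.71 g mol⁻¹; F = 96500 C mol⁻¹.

n(Cr) = 16.2 / 52 = 0.3115 mol.
Since Cr³⁺ + 3 e⁻ → Cr, n(e⁻) passed = 3 × 0.3115 = 0.9346 mol.
Cells in series carry the same charge, so the same 0.9346 mol of electrons passes through cell 2.
Sn²⁺ + 2 e⁻ → Sn, so n(Sn) = 0.9346 / 2 = 0.4673 mol.
m(Sn) = 0.4673 × 118.71 = 55.5 g.

55.5 g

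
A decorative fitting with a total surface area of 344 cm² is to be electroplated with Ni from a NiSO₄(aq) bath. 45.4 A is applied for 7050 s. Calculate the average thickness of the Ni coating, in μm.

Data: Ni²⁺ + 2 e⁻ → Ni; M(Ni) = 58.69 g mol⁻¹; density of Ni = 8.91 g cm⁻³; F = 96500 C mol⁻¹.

Q = I·t = 45.40 × 7050.0 = 320100 C; n(e⁻) = 3.317 mol.
n(Ni) = n(e⁻)/2 = 1.658 mol, so m = 1.658 × 58.69 = 97.33 g.
Volume = m/ρ = 97.33 / 8.91 = 10.92 cm³.
Thickness = V/A = 10.92 / 344 = 0.0318 cm = 318 μm.

318 μm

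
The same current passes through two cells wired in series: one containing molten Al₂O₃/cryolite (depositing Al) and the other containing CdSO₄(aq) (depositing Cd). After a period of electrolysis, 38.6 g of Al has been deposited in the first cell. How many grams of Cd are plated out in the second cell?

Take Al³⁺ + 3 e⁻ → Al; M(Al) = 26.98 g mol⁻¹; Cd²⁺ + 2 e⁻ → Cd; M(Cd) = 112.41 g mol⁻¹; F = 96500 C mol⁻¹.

241 g

n(Al) = 38.6 / 26.98 = 1.431 mol.
Since Al³⁺ + 3 e⁻ → Al, n(e⁻) passed = 3 × 1.431 = 4.292 mol.
Cells in series carry the same charge, so the same 4.292 mol of electrons passes through cell 2.
Cd²⁺ + 2 e⁻ → Cd, so n(Cd) = 4.292 / 2 = 2.146 mol.
m(Cd) = 2.146 × 112.41 = 241 g.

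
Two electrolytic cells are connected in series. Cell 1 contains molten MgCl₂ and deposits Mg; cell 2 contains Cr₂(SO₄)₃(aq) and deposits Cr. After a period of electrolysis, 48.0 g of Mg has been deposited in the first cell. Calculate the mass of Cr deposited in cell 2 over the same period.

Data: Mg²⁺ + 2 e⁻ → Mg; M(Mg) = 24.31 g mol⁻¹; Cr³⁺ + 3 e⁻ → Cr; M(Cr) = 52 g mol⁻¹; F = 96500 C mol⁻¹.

68.4 g

n(Mg) = 48.0 / 24.31 = 1.974 mol.
Since Mg²⁺ + 2 e⁻ → Mg, n(e⁻) passed = 2 × 1.974 = 3.949 mol.
Cells in series carry the same charge, so the same 3.949 mol of electrons passes through cell 2.
Cr³⁺ + 3 e⁻ → Cr, so n(Cr) = 3.949 / 3 = 1.316 mol.
m(Cr) = 1.316 × 52 = 68.4 g.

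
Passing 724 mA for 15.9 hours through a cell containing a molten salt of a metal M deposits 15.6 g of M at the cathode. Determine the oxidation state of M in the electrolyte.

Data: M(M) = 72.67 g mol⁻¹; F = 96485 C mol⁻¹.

+2

Q = I·t = 0.7240 A × 57240 s = 41440 C, so n(e⁻) = 41440/96485 = 0.4295 mol.
n(M) deposited = 15.6 / 72.67 = 0.2147 mol.
Electrons per atom = n(e⁻)/n(M) = 0.4295 / 0.2147 = 2.00 ≈ 2, so the ion is M²⁺.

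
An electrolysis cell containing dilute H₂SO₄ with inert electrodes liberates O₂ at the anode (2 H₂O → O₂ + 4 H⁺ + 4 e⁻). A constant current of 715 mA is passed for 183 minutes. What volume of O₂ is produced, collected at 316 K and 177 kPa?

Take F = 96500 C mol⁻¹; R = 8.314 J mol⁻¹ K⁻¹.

0.302 L

Q = I·t = 0.7150 A × 10980 s = 7851 C.
n(e⁻) = Q/F = 7851 / 96500 = 0.08135 mol.
4 electrons are transferred per O₂ molecule, so n(O₂) = 0.08135 / 4 = 0.02034 mol.
V = nRT/P = (0.02034 × 8.314 × 316) / (177 × 10³ Pa) = 3.02 × 10⁻⁴ m³ = 0.302 L.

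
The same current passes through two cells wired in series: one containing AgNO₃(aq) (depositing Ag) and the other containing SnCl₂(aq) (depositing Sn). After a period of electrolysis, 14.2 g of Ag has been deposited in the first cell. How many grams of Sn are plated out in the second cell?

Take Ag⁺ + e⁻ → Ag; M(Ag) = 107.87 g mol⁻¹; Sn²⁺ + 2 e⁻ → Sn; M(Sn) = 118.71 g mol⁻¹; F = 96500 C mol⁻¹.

7.81 g

n(Ag) = 14.2 / 107.87 = 0.1316 mol.
Since Ag⁺ + e⁻ → Ag, n(e⁻) passed = 1 × 0.1316 = 0.1316 mol.
Cells in series carry the same charge, so the same 0.1316 mol of electrons passes through cell 2.
Sn²⁺ + 2 e⁻ → Sn, so n(Sn) = 0.1316 / 2 = 0.06582 mol.
m(Sn) = 0.06582 × 118.71 = 7.81 g.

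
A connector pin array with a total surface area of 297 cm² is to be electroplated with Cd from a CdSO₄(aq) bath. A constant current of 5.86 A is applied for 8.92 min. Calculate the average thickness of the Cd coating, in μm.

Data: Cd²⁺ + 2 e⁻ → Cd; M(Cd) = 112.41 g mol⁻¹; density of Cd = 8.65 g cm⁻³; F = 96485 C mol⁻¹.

Q = I·t = 5.860 × 535.20 = 3136 C; n(e⁻) = 0.03251 mol.
n(Cd) = n(e⁻)/2 = 0.01625 mol, so m = 0.01625 × 112.41 = 1.827 g.
Volume = m/ρ = 1.827 / 8.65 = 0.2112 cm³.
Thickness = V/A = 0.2112 / 297 = 7.11 × 10⁻⁴ cm = 7.11 μm.

7.11 μm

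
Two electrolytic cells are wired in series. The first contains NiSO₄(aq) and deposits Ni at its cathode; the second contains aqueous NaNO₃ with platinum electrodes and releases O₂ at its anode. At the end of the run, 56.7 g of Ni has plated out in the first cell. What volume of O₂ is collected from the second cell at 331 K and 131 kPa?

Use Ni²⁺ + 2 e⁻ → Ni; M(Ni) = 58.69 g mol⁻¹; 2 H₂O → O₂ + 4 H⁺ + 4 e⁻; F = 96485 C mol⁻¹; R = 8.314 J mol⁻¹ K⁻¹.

10.1 L

n(Ni) = 56.7 / 58.69 = 0.9661 mol, so n(e⁻) = 2 × 0.9661 = 1.932 mol.
The cells are in series, so the same 1.932 mol of electrons passes through the second cell.
2 H₂O → O₂ + 4 H⁺ + 4 e⁻ — 4 mol e⁻ per mol O₂, so n(O₂) = 1.932/4 = 0.4830 mol.
V = nRT/P = (0.4830 × 8.314 × 331) / (131 × 10³) = 0.0101 m³ = 10.1 L.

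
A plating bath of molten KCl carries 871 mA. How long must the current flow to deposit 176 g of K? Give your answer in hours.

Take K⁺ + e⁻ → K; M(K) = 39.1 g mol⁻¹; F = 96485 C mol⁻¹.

n(K) = m/M = 176 / 39.1 = 4.501 mol.
Each K atom requires 1 electron, so n(e⁻) = 1 × 4.501 = 4.501 mol.
Q = n(e⁻)·F = 4.501 × 96485 = 434300 C.
t = Q/I = 434300 / 0.8710 A = 498600 s = 139 h.

139 h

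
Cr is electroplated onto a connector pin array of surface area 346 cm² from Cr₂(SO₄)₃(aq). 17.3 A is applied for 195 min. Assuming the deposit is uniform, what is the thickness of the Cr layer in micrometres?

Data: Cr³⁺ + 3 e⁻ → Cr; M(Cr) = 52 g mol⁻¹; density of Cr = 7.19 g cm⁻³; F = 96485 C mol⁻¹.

Q = I·t = 17.30 × 11700 = 202400 C; n(e⁻) = 2.098 mol.
n(Cr) = n(e⁻)/3 = 0.6993 mol, so m = 0.6993 × 52 = 36.36 g.
Volume = m/ρ = 36.36 / 7.19 = 5.057 cm³.
Thickness = V/A = 5.057 / 346 = 0.0146 cm = 146 μm.

146 μm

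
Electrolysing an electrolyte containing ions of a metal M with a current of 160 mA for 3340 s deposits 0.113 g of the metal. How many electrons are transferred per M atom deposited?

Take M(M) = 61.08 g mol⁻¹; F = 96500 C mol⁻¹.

Q = I·t = 0.1600 A × 3340.0 s = 534.4 C, so n(e⁻) = 534.4/96500 = 0.005538 mol.
n(M) deposited = 0.113 / 61.08 = 0.001850 mol.
Electrons per atom = n(e⁻)/n(M) = 0.005538 / 0.001850 = 2.99 ≈ 3, so the ion is M³⁺.

3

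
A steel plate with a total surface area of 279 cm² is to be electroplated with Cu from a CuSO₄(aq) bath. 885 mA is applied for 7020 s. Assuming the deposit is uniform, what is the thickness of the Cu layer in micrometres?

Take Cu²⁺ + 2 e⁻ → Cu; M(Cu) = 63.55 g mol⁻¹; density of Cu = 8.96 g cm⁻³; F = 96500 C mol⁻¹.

Q = I·t = 0.8850 × 7020.0 = 6213 C; n(e⁻) = 0.06438 mol.
n(Cu) = n(e⁻)/2 = 0.03219 mol, so m = 0.03219 × 63.55 = 2.046 g.
Volume = m/ρ = 2.046 / 8.96 = 0.2283 cm³.
Thickness = V/A = 0.2283 / 279 = 8.18 × 10⁻⁴ cm = 8.18 μm.

8.18 μm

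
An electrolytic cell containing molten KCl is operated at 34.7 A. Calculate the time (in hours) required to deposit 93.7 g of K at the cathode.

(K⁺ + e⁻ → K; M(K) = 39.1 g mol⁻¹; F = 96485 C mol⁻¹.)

1.85 h

n(K) = m/M = 93.7 / 39.1 = 2.396 mol.
Each K atom requires 1 electron, so n(e⁻) = 1 × 2.396 = 2.396 mol.
Q = n(e⁻)·F = 2.396 × 96485 = 231200 C.
t = Q/I = 231200 / 34.70 A = 6663 s = 1.85 h.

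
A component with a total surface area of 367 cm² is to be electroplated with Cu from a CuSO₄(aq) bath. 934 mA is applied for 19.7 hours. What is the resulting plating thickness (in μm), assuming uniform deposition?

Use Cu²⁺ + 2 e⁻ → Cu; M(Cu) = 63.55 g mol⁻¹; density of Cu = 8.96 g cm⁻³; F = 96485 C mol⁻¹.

66.3 μm

Q = I·t = 0.9340 × 70920 = 66240 C; n(e⁻) = 0.6865 mol.
n(Cu) = n(e⁻)/2 = 0.3433 mol, so m = 0.3433 × 63.55 = 21.81 g.
Volume = m/ρ = 21.81 / 8.96 = 2.435 cm³.
Thickness = V/A = 2.435 / 367 = 0.00663 cm = 66.3 μm.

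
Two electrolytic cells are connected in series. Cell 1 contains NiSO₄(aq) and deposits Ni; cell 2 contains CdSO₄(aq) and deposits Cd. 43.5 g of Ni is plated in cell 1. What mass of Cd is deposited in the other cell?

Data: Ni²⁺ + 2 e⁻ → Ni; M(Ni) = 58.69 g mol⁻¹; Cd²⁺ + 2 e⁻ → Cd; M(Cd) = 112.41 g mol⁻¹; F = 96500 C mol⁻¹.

n(Ni) = 43.5 / 58.69 = 0.7412 mol.
Since Ni²⁺ + 2 e⁻ → Ni, n(e⁻) passed = 2 × 0.7412 = 1.482 mol.
Cells in series carry the same charge, so the same 1.482 mol of electrons passes through cell 2.
Cd²⁺ + 2 e⁻ → Cd, so n(Cd) = 1.482 / 2 = 0.7412 mol.
m(Cd) = 0.7412 × 112.41 = 83.3 g.

83.3 g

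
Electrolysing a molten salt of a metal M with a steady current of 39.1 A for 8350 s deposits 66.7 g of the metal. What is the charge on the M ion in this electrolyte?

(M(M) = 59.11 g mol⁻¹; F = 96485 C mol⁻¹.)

+3

Q = I·t = 39.10 A × 8350.0 s = 326500 C, so n(e⁻) = 326500/96485 = 3.384 mol.
n(M) deposited = 66.7 / 59.11 = 1.128 mol.
Electrons per atom = n(e⁻)/n(M) = 3.384 / 1.128 = 3.00 ≈ 3, so the ion is M³⁺.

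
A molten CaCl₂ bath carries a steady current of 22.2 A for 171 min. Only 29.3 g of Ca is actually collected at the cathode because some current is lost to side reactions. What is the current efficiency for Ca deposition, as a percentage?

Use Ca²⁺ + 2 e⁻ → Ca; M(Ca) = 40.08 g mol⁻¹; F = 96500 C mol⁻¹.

61.9 %

Q = I·t = 22.20 × 10260 = 227800 C; n(e⁻) = 227800/96500 = 2.360 mol.
Theoretical n(Ca) = n(e⁻)/2 = 1.180 mol, i.e. m_theo = 1.180 × 40.08 = 47.30 g.
Efficiency = m_actual / m_theo = 29.3 / 47.30 = 61.9 %.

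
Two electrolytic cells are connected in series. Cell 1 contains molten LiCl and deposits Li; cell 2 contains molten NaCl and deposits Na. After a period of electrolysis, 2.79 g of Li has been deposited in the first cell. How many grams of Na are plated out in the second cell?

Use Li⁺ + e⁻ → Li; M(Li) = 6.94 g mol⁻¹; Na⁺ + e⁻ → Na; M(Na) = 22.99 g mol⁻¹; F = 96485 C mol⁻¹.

n(Li) = 2.79 / 6.94 = 0.4020 mol.
Since Li⁺ + e⁻ → Li, n(e⁻) passed = 1 × 0.4020 = 0.4020 mol.
Cells in series carry the same charge, so the same 0.4020 mol of electrons passes through cell 2.
Na⁺ + e⁻ → Na, so n(Na) = 0.4020 / 1 = 0.4020 mol.
m(Na) = 0.4020 × 22.99 = 9.24 g.

9.24 g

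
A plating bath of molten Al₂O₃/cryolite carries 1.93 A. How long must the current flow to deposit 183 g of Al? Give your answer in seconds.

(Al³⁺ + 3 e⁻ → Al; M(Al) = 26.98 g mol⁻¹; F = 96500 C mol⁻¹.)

n(Al) = m/M = 183 / 26.98 = 6.783 mol.
Each Al atom requires 3 electrons, so n(e⁻) = 3 × 6.783 = 20.35 mol.
Q = n(e⁻)·F = 20.35 × 96500 = 1964000 C.
t = Q/I = 1964000 / 1.930 A = 1017000 s.

1.02 × 10⁶ s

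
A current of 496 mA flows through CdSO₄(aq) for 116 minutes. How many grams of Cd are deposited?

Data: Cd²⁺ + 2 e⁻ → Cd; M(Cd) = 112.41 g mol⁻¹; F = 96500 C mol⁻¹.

2.01 g

Q = I·t = 0.4960 A × 6960.0 s = 3452 C.
n(e⁻) = Q/F = 3452 / 96500 = 0.03577 mol.
Cd²⁺ + 2 e⁻ → Cd, so n(Cd) = n(e⁻)/2 = 0.01789 mol.
m = n·M = 0.01789 × 112.41 = 2.01 g.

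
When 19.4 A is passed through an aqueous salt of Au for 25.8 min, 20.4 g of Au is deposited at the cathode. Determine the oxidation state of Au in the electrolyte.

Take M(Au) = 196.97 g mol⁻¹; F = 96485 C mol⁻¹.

Q = I·t = 19.40 A × 1548.0 s = 30030 C, so n(e⁻) = 30030/96485 = 0.3113 mol.
n(Au) deposited = 20.4 / 196.97 = 0.1036 mol.
Electrons per atom = n(e⁻)/n(Au) = 0.3113 / 0.1036 = 3.01 ≈ 3, so the ion is Au³⁺.

+3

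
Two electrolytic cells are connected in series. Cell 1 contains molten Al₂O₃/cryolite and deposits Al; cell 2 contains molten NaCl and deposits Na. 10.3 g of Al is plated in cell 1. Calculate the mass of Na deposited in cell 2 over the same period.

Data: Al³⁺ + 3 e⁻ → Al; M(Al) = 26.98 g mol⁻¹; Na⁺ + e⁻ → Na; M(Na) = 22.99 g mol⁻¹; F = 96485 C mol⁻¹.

26.3 g

n(Al) = 10.3 / 26.98 = 0.3818 mol.
Since Al³⁺ + 3 e⁻ → Al, n(e⁻) passed = 3 × 0.3818 = 1.145 mol.
Cells in series carry the same charge, so the same 1.145 mol of electrons passes through cell 2.
Na⁺ + e⁻ → Na, so n(Na) = 1.145 / 1 = 1.145 mol.
m(Na) = 1.145 × 22.99 = 26.3 g.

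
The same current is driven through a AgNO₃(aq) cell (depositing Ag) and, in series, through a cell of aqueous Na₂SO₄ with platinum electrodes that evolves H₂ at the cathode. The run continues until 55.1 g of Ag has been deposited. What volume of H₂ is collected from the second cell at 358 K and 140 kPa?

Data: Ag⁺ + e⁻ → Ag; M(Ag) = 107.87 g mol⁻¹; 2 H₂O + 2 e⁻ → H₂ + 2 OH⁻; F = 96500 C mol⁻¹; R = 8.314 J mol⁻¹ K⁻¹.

5.43 L

n(Ag) = 55.1 / 107.87 = 0.5108 mol, so n(e⁻) = 1 × 0.5108 = 0.5108 mol.
The cells are in series, so the same 0.5108 mol of electrons passes through the second cell.
2 H₂O + 2 e⁻ → H₂ + 2 OH⁻ — 2 mol e⁻ per mol H₂, so n(H₂) = 0.5108/2 = 0.2554 mol.
V = nRT/P = (0.2554 × 8.314 × 358) / (140 × 10³) = 0.00543 m³ = 5.43 L.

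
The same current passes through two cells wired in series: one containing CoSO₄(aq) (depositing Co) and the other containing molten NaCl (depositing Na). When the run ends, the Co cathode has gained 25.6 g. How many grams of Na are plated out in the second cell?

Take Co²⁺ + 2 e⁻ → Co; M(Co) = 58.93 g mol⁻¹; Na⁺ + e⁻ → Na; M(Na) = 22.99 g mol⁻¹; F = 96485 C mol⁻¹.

n(Co) = 25.6 / 58.93 = 0.4344 mol.
Since Co²⁺ + 2 e⁻ → Co, n(e⁻) passed = 2 × 0.4344 = 0.8688 mol.
Cells in series carry the same charge, so the same 0.8688 mol of electrons passes through cell 2.
Na⁺ + e⁻ → Na, so n(Na) = 0.8688 / 1 = 0.8688 mol.
m(Na) = 0.8688 × 22.99 = 20.0 g.

20.0 g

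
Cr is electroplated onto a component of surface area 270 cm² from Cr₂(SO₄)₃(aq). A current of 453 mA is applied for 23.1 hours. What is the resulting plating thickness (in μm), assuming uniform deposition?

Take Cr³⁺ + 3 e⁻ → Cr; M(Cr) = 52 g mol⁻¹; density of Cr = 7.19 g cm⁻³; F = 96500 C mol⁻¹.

34.9 μm

Q = I·t = 0.4530 × 83160 = 37670 C; n(e⁻) = 0.3904 mol.
n(Cr) = n(e⁻)/3 = 0.1301 mol, so m = 0.1301 × 52 = 6.767 g.
Volume = m/ρ = 6.767 / 7.19 = 0.9411 cm³.
Thickness = V/A = 0.9411 / 270 = 0.00349 cm = 34.9 μm.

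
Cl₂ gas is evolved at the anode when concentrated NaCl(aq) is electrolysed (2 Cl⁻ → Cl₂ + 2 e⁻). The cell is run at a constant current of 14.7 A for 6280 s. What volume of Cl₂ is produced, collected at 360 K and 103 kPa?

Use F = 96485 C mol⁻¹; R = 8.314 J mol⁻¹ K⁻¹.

13.9 L

Q = I·t = 14.70 A × 6280.0 s = 92320 C.
n(e⁻) = Q/F = 92320 / 96485 = 0.9568 mol.
2 electrons are transferred per Cl₂ molecule, so n(Cl₂) = 0.9568 / 2 = 0.4784 mol.
V = nRT/P = (0.4784 × 8.314 × 360) / (103 × 10³ Pa) = 0.0139 m³ = 13.9 L.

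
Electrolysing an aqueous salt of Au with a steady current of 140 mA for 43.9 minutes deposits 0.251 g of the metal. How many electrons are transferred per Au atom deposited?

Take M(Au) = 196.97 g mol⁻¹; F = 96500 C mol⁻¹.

Q = I·t = 0.1400 A × 2634.0 s = 368.8 C, so n(e⁻) = 368.8/96500 = 0.003821 mol.
n(Au) deposited = 0.251 / 196.97 = 0.001274 mol.
Electrons per atom = n(e⁻)/n(Au) = 0.003821 / 0.001274 = 3.00 ≈ 3, so the ion is Au³⁺.

3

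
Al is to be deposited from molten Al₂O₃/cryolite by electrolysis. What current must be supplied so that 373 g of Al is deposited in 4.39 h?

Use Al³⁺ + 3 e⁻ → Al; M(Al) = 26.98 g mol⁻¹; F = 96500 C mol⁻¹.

253 A

n(Al) = 373 / 26.98 = 13.83 mol.
n(e⁻) = 3 × 13.83 = 41.48 mol.
Q = n(e⁻)·F = 41.48 × 96500 = 4002000 C.
I = Q/t = 4002000 / 15804 s = 253 A.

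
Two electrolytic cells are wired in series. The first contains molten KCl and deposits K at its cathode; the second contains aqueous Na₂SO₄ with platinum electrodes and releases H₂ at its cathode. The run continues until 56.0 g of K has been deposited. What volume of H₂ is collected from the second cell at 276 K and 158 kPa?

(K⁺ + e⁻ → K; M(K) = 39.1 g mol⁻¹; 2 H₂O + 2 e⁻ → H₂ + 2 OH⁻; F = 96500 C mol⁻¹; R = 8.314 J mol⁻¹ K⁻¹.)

n(K) = 56.0 / 39.1 = 1.432 mol, so n(e⁻) = 1 × 1.432 = 1.432 mol.
The cells are in series, so the same 1.432 mol of electrons passes through the second cell.
2 H₂O + 2 e⁻ → H₂ + 2 OH⁻ — 2 mol e⁻ per mol H₂, so n(H₂) = 1.432/2 = 0.7161 mol.
V = nRT/P = (0.7161 × 8.314 × 276) / (158 × 10³) = 0.0104 m³ = 10.4 L.

10.4 L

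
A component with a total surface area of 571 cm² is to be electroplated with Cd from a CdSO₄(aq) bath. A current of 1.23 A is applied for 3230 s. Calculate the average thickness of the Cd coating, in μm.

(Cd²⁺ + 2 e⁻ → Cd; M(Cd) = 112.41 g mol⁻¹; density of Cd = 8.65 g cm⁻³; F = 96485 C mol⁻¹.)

Q = I·t = 1.230 × 3230.0 = 3973 C; n(e⁻) = 0.04118 mol.
n(Cd) = n(e⁻)/2 = 0.02059 mol, so m = 0.02059 × 112.41 = 2.314 g.
Volume = m/ρ = 2.314 / 8.65 = 0.2676 cm³.
Thickness = V/A = 0.2676 / 571 = 4.69 × 10⁻⁴ cm = 4.69 μm.

4.69 μm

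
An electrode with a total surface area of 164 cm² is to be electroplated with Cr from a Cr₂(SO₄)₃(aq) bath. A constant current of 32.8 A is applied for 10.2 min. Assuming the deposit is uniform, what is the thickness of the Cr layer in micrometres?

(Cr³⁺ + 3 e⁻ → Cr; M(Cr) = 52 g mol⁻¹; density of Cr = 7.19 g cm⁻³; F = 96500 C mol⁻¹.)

Q = I·t = 32.80 × 612.00 = 20070 C; n(e⁻) = 0.2080 mol.
n(Cr) = n(e⁻)/3 = 0.06934 mol, so m = 0.06934 × 52 = 3.606 g.
Volume = m/ρ = 3.606 / 7.19 = 0.5015 cm³.
Thickness = V/A = 0.5015 / 164 = 0.00306 cm = 30.6 μm.

30.6 μm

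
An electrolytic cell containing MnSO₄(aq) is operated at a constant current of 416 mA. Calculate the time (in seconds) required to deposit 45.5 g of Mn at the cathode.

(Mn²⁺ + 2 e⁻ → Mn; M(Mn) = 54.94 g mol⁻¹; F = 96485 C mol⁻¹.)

n(Mn) = m/M = 45.5 / 54.94 = 0.8282 mol.
Each Mn atom requires 2 electrons, so n(e⁻) = 2 × 0.8282 = 1.656 mol.
Q = n(e⁻)·F = 1.656 × 96485 = 159800 C.
t = Q/I = 159800 / 0.4160 A = 384200 s.

3.84 × 10⁵ s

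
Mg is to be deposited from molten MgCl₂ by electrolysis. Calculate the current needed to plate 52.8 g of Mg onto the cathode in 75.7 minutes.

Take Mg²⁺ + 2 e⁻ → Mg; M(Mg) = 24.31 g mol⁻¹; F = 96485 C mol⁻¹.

92.3 A

n(Mg) = 52.8 / 24.31 = 2.172 mol.
n(e⁻) = 2 × 2.172 = 4.344 mol.
Q = n(e⁻)·F = 4.344 × 96485 = 419100 C.
I = Q/t = 419100 / 4542.0 s = 92.3 A.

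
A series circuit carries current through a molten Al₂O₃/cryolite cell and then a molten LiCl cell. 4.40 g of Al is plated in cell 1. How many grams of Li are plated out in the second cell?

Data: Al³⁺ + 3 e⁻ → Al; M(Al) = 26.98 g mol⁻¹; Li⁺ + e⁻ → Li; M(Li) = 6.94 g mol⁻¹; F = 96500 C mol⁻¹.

3.40 g

n(Al) = 4.40 / 26.98 = 0.1631 mol.
Since Al³⁺ + 3 e⁻ → Al, n(e⁻) passed = 3 × 0.1631 = 0.4893 mol.
Cells in series carry the same charge, so the same 0.4893 mol of electrons passes through cell 2.
Li⁺ + e⁻ → Li, so n(Li) = 0.4893 / 1 = 0.4893 mol.
m(Li) = 0.4893 × 6.94 = 3.40 g.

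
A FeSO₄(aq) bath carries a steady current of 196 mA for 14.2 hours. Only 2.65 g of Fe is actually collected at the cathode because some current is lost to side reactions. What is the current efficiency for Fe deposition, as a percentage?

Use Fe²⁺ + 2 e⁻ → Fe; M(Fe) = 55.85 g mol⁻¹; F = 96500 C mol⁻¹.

Q = I·t = 0.1960 × 51120 = 10020 C; n(e⁻) = 10020/96500 = 0.1038 mol.
Theoretical n(Fe) = n(e⁻)/2 = 0.05191 mol, i.e. m_theo = 0.05191 × 55.85 = 2.899 g.
Efficiency = m_actual / m_theo = 2.65 / 2.899 = 91.4 %.

91.4 %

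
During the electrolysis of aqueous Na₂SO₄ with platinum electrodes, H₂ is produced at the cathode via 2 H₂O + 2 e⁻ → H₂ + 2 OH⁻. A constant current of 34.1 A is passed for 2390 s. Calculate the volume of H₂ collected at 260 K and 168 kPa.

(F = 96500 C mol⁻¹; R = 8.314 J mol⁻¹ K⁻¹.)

5.43 L

Q = I·t = 34.10 A × 2390.0 s = 81500 C.
n(e⁻) = Q/F = 81500 / 96500 = 0.8445 mol.
2 electrons are transferred per H₂ molecule, so n(H₂) = 0.8445 / 2 = 0.4223 mol.
V = nRT/P = (0.4223 × 8.314 × 260) / (168 × 10³ Pa) = 0.00543 m³ = 5.43 L.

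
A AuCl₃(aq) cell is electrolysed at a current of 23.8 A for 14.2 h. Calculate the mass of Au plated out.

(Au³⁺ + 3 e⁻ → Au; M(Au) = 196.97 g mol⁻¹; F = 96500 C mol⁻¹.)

Q = I·t = 23.80 A × 51120 s = 1217000 C.
n(e⁻) = Q/F = 1217000 / 96500 = 12.61 mol.
Au³⁺ + 3 e⁻ → Au, so n(Au) = n(e⁻)/3 = 4.203 mol.
m = n·M = 4.203 × 196.97 = 828 g.

828 g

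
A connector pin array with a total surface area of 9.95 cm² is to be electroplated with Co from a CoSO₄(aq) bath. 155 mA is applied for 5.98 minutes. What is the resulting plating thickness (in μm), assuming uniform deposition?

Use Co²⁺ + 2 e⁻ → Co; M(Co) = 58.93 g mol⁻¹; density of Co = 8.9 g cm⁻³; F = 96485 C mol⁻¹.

Q = I·t = 0.1550 × 358.80 = 55.61 C; n(e⁻) = 0.0005764 mol.
n(Co) = n(e⁻)/2 = 0.0002882 mol, so m = 0.0002882 × 58.93 = 0.01698 g.
Volume = m/ρ = 0.01698 / 8.9 = 0.001908 cm³.
Thickness = V/A = 0.001908 / 9.95 = 1.92 × 10⁻⁴ cm = 1.92 μm.

1.92 μm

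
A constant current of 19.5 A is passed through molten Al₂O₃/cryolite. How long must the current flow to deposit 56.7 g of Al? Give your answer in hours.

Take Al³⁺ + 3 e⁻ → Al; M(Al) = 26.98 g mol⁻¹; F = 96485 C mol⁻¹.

n(Al) = m/M = 56.7 / 26.98 = 2.102 mol.
Each Al atom requires 3 electrons, so n(e⁻) = 3 × 2.102 = 6.305 mol.
Q = n(e⁻)·F = 6.305 × 96485 = 608300 C.
t = Q/I = 608300 / 19.50 A = 31200 s = 8.67 h.

8.67 h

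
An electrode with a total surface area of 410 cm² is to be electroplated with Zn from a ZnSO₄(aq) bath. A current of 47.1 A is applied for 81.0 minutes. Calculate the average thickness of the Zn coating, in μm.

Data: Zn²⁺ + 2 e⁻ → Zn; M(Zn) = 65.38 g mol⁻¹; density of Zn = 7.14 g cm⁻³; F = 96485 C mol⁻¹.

Q = I·t = 47.10 × 4860.0 = 228900 C; n(e⁻) = 2.372 mol.
n(Zn) = n(e⁻)/2 = 1.186 mol, so m = 1.186 × 65.38 = 77.56 g.
Volume = m/ρ = 77.56 / 7.14 = 10.86 cm³.
Thickness = V/A = 10.86 / 410 = 0.0265 cm = 265 μm.

265 μm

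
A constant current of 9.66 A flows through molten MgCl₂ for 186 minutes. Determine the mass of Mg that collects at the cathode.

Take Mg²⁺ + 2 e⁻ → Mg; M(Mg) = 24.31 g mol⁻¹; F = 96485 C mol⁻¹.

Q = I·t = 9.660 A × 11160 s = 107800 C.
n(e⁻) = Q/F = 107800 / 96485 = 1.117 mol.
Mg²⁺ + 2 e⁻ → Mg, so n(Mg) = n(e⁻)/2 = 0.5587 mol.
m = n·M = 0.5587 × 24.31 = 13.6 g.

13.6 g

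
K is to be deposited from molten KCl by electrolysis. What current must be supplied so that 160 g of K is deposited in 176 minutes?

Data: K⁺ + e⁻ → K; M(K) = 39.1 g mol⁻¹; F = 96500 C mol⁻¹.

37.4 A

n(K) = 160 / 39.1 = 4.092 mol.
n(e⁻) = 1 × 4.092 = 4.092 mol.
Q = n(e⁻)·F = 4.092 × 96500 = 394900 C.
I = Q/t = 394900 / 10560 s = 37.4 A.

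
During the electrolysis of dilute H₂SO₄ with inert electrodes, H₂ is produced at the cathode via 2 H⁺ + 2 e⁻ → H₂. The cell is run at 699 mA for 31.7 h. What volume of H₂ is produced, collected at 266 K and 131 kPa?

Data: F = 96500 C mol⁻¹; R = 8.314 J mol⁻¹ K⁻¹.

Q = I·t = 0.6990 A × 114120 s = 79770 C.
n(e⁻) = Q/F = 79770 / 96500 = 0.8266 mol.
2 electrons are transferred per H₂ molecule, so n(H₂) = 0.8266 / 2 = 0.4133 mol.
V = nRT/P = (0.4133 × 8.314 × 266) / (131 × 10³ Pa) = 0.00698 m³ = 6.98 L.

6.98 L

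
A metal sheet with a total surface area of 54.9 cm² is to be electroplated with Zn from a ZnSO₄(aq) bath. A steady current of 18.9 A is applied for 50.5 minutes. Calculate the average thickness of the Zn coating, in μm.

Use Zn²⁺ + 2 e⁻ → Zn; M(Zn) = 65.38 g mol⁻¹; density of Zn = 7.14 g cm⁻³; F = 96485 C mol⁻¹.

495 μm

Q = I·t = 18.90 × 3030.0 = 57270 C; n(e⁻) = 0.5935 mol.
n(Zn) = n(e⁻)/2 = 0.2968 mol, so m = 0.2968 × 65.38 = 19.40 g.
Volume = m/ρ = 19.40 / 7.14 = 2.717 cm³.
Thickness = V/A = 2.717 / 54.9 = 0.0495 cm = 495 μm.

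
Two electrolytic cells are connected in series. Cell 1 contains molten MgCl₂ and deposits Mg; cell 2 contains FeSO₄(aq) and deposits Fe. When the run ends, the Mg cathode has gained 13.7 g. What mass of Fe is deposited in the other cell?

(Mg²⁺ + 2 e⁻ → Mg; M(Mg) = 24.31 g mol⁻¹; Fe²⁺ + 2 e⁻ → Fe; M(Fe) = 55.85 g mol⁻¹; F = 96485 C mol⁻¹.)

n(Mg) = 13.7 / 24.31 = 0.5636 mol.
Since Mg²⁺ + 2 e⁻ → Mg, n(e⁻) passed = 2 × 0.5636 = 1.127 mol.
Cells in series carry the same charge, so the same 1.127 mol of electrons passes through cell 2.
Fe²⁺ + 2 e⁻ → Fe, so n(Fe) = 1.127 / 2 = 0.5636 mol.
m(Fe) = 0.5636 × 55.85 = 31.5 g.

31.5 g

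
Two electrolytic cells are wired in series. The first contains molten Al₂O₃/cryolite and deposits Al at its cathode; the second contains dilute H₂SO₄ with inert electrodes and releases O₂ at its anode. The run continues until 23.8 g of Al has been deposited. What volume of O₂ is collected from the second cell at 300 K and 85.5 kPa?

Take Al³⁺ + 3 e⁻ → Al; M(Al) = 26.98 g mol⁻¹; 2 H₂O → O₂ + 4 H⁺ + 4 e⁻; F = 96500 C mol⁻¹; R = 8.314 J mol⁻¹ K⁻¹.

19.3 L

n(Al) = 23.8 / 26.98 = 0.8821 mol, so n(e⁻) = 3 × 0.8821 = 2.646 mol.
The cells are in series, so the same 2.646 mol of electrons passes through the second cell.
2 H₂O → O₂ + 4 H⁺ + 4 e⁻ — 4 mol e⁻ per mol O₂, so n(O₂) = 2.646/4 = 0.6616 mol.
V = nRT/P = (0.6616 × 8.314 × 300) / (85.5 × 10³) = 0.0193 m³ = 19.3 L.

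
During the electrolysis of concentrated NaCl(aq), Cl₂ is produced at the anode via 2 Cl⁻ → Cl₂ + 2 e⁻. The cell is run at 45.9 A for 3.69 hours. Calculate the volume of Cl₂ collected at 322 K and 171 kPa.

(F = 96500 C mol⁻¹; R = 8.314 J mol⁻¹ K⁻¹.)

Q = I·t = 45.90 A × 13284 s = 609700 C.
n(e⁻) = Q/F = 609700 / 96500 = 6.319 mol.
2 electrons are transferred per Cl₂ molecule, so n(Cl₂) = 6.319 / 2 = 3.159 mol.
V = nRT/P = (3.159 × 8.314 × 322) / (171 × 10³ Pa) = 0.0495 m³ = 49.5 L.

49.5 L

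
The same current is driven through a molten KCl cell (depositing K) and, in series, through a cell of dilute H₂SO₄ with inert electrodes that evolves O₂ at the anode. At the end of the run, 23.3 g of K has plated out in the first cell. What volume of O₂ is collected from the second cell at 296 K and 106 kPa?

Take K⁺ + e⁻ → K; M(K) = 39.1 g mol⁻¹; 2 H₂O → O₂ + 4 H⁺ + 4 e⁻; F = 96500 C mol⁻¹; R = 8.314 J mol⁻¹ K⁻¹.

3.46 L

n(K) = 23.3 / 39.1 = 0.5959 mol, so n(e⁻) = 1 × 0.5959 = 0.5959 mol.
The cells are in series, so the same 0.5959 mol of electrons passes through the second cell.
2 H₂O → O₂ + 4 H⁺ + 4 e⁻ — 4 mol e⁻ per mol O₂, so n(O₂) = 0.5959/4 = 0.1490 mol.
V = nRT/P = (0.1490 × 8.314 × 296) / (106 × 10³) = 0.00346 m³ = 3.46 L.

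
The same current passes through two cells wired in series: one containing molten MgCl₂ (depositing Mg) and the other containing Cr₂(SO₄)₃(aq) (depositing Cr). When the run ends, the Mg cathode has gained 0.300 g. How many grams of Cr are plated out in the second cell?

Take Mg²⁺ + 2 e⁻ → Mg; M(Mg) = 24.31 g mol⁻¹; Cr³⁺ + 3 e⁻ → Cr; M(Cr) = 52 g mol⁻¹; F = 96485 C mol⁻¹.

0.428 g

n(Mg) = 0.300 / 24.31 = 0.01234 mol.
Since Mg²⁺ + 2 e⁻ → Mg, n(e⁻) passed = 2 × 0.01234 = 0.02468 mol.
Cells in series carry the same charge, so the same 0.02468 mol of electrons passes through cell 2.
Cr³⁺ + 3 e⁻ → Cr, so n(Cr) = 0.02468 / 3 = 0.008227 mol.
m(Cr) = 0.008227 × 52 = 0.428 g.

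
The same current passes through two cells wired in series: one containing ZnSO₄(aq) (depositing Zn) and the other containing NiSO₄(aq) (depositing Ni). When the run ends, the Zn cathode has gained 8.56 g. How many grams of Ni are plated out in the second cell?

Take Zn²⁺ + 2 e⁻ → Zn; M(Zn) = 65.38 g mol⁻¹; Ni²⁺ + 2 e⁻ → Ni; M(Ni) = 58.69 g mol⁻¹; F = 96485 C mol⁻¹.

n(Zn) = 8.56 / 65.38 = 0.1309 mol.
Since Zn²⁺ + 2 e⁻ → Zn, n(e⁻) passed = 2 × 0.1309 = 0.2619 mol.
Cells in series carry the same charge, so the same 0.2619 mol of electrons passes through cell 2.
Ni²⁺ + 2 e⁻ → Ni, so n(Ni) = 0.2619 / 2 = 0.1309 mol.
m(Ni) = 0.1309 × 58.69 = 7.68 g.

7.68 g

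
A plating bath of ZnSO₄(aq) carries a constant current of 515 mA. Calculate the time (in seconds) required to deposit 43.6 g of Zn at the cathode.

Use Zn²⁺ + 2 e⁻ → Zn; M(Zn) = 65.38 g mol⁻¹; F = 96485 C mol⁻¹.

2.50 × 10⁵ s

n(Zn) = m/M = 43.6 / 65.38 = 0.6669 mol.
Each Zn atom requires 2 electrons, so n(e⁻) = 2 × 0.6669 = 1.334 mol.
Q = n(e⁻)·F = 1.334 × 96485 = 128700 C.
t = Q/I = 128700 / 0.5150 A = 249900 s.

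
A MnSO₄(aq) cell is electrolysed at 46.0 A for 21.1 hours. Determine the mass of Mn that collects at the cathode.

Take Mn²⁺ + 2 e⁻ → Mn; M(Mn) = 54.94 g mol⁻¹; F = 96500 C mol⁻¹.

Q = I·t = 46.00 A × 75960 s = 3494000 C.
n(e⁻) = Q/F = 3494000 / 96500 = 36.21 mol.
Mn²⁺ + 2 e⁻ → Mn, so n(Mn) = n(e⁻)/2 = 18.10 mol.
m = n·M = 18.10 × 54.94 = 995 g.

995 g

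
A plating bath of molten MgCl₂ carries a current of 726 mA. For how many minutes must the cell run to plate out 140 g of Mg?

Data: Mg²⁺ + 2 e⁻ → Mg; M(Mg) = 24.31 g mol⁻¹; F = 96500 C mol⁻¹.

25500 min

n(Mg) = m/M = 140 / 24.31 = 5.759 mol.
Each Mg atom requires 2 electrons, so n(e⁻) = 2 × 5.759 = 11.52 mol.
Q = n(e⁻)·F = 11.52 × 96500 = 1111000 C.
t = Q/I = 1111000 / 0.7260 A = 1531000 s = 25500 min.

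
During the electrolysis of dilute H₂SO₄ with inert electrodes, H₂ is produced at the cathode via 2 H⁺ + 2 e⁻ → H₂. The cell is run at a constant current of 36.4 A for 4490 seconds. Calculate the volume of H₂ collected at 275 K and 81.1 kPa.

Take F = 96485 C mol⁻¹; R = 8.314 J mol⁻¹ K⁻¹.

23.9 L

Q = I·t = 36.40 A × 4490.0 s = 163400 C.
n(e⁻) = Q/F = 163400 / 96485 = 1.694 mol.
2 electrons are transferred per H₂ molecule, so n(H₂) = 1.694 / 2 = 0.8470 mol.
V = nRT/P = (0.8470 × 8.314 × 275) / (81.1 × 10³ Pa) = 0.0239 m³ = 23.9 L.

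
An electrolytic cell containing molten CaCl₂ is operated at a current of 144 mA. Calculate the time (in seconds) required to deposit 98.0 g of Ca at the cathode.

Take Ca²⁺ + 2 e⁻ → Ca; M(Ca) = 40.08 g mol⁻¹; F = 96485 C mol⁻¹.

3.28 × 10⁶ s

n(Ca) = m/M = 98.0 / 40.08 = 2.445 mol.
Each Ca atom requires 2 electrons, so n(e⁻) = 2 × 2.445 = 4.890 mol.
Q = n(e⁻)·F = 4.890 × 96485 = 471800 C.
t = Q/I = 471800 / 0.1440 A = 3277000 s.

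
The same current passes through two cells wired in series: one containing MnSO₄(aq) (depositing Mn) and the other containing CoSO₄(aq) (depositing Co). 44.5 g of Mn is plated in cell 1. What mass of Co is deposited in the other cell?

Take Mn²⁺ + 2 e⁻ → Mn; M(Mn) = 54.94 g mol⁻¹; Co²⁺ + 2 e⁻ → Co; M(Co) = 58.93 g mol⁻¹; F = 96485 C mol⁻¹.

n(Mn) = 44.5 / 54.94 = 0.8100 mol.
Since Mn²⁺ + 2 e⁻ → Mn, n(e⁻) passed = 2 × 0.8100 = 1.620 mol.
Cells in series carry the same charge, so the same 1.620 mol of electrons passes through cell 2.
Co²⁺ + 2 e⁻ → Co, so n(Co) = 1.620 / 2 = 0.8100 mol.
m(Co) = 0.8100 × 58.93 = 47.7 g.

47.7 g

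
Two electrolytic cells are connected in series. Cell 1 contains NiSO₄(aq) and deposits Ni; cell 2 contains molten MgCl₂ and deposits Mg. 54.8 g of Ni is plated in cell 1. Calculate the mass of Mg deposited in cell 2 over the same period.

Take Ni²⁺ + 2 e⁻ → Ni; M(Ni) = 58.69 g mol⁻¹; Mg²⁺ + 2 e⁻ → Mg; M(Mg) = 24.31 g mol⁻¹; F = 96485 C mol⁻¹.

n(Ni) = 54.8 / 58.69 = 0.9337 mol.
Since Ni²⁺ + 2 e⁻ → Ni, n(e⁻) passed = 2 × 0.9337 = 1.867 mol.
Cells in series carry the same charge, so the same 1.867 mol of electrons passes through cell 2.
Mg²⁺ + 2 e⁻ → Mg, so n(Mg) = 1.867 / 2 = 0.9337 mol.
m(Mg) = 0.9337 × 24.31 = 22.7 g.

22.7 g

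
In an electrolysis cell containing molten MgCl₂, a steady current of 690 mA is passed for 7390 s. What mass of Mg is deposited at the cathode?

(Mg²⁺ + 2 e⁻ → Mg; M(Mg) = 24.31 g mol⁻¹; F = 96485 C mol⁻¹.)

Q = I·t = 0.6900 A × 7390.0 s = 5099 C.
n(e⁻) = Q/F = 5099 / 96485 = 0.05285 mol.
Mg²⁺ + 2 e⁻ → Mg, so n(Mg) = n(e⁻)/2 = 0.02642 mol.
m = n·M = 0.02642 × 24.31 = 0.642 g.

0.642 g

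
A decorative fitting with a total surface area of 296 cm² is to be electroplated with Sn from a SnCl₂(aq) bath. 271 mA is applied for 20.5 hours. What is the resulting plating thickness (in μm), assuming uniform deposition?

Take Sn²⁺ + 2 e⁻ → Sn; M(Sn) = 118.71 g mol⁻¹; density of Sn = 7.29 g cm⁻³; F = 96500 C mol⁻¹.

Q = I·t = 0.2710 × 73800 = 20000 C; n(e⁻) = 0.2073 mol.
n(Sn) = n(e⁻)/2 = 0.1036 mol, so m = 0.1036 × 118.71 = 12.30 g.
Volume = m/ρ = 12.30 / 7.29 = 1.687 cm³.
Thickness = V/A = 1.687 / 296 = 0.00570 cm = 57.0 μm.

57.0 μm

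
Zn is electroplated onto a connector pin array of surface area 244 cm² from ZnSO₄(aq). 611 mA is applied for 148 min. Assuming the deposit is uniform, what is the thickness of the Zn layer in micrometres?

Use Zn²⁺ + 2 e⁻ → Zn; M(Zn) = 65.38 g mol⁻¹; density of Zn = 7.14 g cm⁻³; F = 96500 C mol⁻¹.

10.6 μm

Q = I·t = 0.6110 × 8880.0 = 5426 C; n(e⁻) = 0.05622 mol.
n(Zn) = n(e⁻)/2 = 0.02811 mol, so m = 0.02811 × 65.38 = 1.838 g.
Volume = m/ρ = 1.838 / 7.14 = 0.2574 cm³.
Thickness = V/A = 0.2574 / 244 = 0.00106 cm = 10.6 μm.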